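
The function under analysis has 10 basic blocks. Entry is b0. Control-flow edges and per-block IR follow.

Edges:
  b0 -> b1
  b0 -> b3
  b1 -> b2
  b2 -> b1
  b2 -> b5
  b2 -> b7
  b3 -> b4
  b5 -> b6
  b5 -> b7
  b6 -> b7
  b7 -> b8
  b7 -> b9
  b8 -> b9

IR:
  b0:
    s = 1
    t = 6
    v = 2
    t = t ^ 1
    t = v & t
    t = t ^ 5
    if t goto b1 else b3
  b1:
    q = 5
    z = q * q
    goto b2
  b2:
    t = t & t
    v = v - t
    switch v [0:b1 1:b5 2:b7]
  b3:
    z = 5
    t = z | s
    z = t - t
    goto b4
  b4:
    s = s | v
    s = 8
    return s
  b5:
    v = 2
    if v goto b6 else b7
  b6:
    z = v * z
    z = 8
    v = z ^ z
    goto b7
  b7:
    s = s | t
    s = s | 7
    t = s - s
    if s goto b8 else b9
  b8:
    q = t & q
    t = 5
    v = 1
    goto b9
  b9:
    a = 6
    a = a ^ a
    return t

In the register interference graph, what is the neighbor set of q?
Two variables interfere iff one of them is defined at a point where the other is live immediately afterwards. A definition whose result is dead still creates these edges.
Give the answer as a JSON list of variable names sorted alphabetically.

Answer: ["s", "t", "v", "z"]

Analysis:
def/use:
  b0: def={s,t,v} ue=∅
  b1: def={q,z} ue=∅
  b2: def={t,v} ue={t,v}
  b3: def={t,z} ue={s}
  b4: def={s} ue={s,v}
  b5: def={v} ue=∅
  b6: def={v,z} ue={v,z}
  b7: def={s,t} ue={s,t}
  b8: def={q,t,v} ue={q,t}
  b9: def={a} ue={t}

Live sets:
  live b0: ∅→{s,t,v}
  live b1: {s,t,v}→{q,s,t,v,z}
  live b2: {q,s,t,v,z}→{q,s,t,v,z}
  live b3: {s,v}→{s,v}
  live b4: {s,v}→∅
  live b5: {q,s,t,z}→{q,s,t,v,z}
  live b6: {q,s,t,v,z}→{q,s,t}
  live b7: {q,s,t}→{q,t}
  live b8: {q,t}→{t}
  live b9: {t}→∅

Interfere edges:
  a: {t}
  q: {s,t,v,z}
  s: {q,t,v,z}
  t: {a,q,s,v,z}
  v: {q,s,t,z}
  z: {q,s,t,v}

N(q) = ["s", "t", "v", "z"]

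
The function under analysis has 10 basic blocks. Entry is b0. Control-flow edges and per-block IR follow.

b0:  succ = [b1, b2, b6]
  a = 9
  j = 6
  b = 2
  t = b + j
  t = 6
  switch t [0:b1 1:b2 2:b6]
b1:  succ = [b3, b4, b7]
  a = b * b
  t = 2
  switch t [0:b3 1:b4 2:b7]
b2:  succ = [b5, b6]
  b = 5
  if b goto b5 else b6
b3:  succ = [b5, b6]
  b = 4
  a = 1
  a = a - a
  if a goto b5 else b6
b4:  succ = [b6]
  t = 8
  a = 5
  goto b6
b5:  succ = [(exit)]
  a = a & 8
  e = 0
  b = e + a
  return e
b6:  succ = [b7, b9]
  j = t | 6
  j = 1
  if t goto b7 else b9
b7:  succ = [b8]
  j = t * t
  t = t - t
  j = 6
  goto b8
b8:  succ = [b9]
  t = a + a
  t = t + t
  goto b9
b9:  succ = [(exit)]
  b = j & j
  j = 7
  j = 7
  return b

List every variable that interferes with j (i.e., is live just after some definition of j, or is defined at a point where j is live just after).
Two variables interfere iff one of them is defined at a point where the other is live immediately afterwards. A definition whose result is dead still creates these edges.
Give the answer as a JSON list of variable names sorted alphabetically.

Answer: ["a", "b", "t"]

Analysis:
Block summaries:
  b0: def={a,b,j,t} ue=∅
  b1: def={a,t} ue={b}
  b2: def={b} ue=∅
  b3: def={a,b} ue=∅
  b4: def={a,t} ue=∅
  b5: def={a,b,e} ue={a}
  b6: def={j} ue={t}
  b7: def={j,t} ue={t}
  b8: def={t} ue={a}
  b9: def={b,j} ue={j}

Backward fixpoint:
  b0 li=∅ lo={a,b,t}
  b1 li={b} lo={a,t}
  b2 li={a,t} lo={a,t}
  b3 li={t} lo={a,t}
  b4 li=∅ lo={a,t}
  b5 li={a} lo=∅
  b6 li={a,t} lo={a,j,t}
  b7 li={a,t} lo={a,j}
  b8 li={a,j} lo={j}
  b9 li={j} lo=∅

Conflict graph:
  a: {b,e,j,t}
  b: {a,e,j,t}
  e: {a,b}
  j: {a,b,t}
  t: {a,b,j}

N(j) = ["a", "b", "t"]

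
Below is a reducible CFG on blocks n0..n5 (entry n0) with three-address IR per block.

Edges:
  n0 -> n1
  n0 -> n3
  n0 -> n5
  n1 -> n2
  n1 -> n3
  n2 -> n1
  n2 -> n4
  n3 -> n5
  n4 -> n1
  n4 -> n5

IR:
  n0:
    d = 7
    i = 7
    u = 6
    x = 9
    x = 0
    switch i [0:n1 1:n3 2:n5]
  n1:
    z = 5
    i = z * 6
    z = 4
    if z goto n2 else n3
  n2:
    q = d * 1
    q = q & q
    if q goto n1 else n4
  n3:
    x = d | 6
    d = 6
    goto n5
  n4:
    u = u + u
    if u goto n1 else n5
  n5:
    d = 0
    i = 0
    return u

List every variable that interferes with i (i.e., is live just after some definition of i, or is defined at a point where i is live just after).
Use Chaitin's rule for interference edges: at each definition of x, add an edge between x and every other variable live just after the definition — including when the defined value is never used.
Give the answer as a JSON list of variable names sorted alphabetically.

Answer: ["d", "u", "x"]

Derivation:
Block summaries:
  n0: {d,i,u,x} / ∅
  n1: {i,z} / ∅
  n2: {q} / {d}
  n3: {d,x} / {d}
  n4: {u} / {u}
  n5: {d,i} / {u}

Liveness:
  n0 li=∅ lo={d,u}
  n1 li={d,u} lo={d,u}
  n2 li={d,u} lo={d,u}
  n3 li={d,u} lo={u}
  n4 li={d,u} lo={d,u}
  n5 li={u} lo=∅

Conflict graph:
  d↔{i,q,u,x,z}
  i↔{d,u,x}
  q↔{d,u}
  u↔{d,i,q,x,z}
  x↔{d,i,u}
  z↔{d,u}

N(i) = ["d", "u", "x"]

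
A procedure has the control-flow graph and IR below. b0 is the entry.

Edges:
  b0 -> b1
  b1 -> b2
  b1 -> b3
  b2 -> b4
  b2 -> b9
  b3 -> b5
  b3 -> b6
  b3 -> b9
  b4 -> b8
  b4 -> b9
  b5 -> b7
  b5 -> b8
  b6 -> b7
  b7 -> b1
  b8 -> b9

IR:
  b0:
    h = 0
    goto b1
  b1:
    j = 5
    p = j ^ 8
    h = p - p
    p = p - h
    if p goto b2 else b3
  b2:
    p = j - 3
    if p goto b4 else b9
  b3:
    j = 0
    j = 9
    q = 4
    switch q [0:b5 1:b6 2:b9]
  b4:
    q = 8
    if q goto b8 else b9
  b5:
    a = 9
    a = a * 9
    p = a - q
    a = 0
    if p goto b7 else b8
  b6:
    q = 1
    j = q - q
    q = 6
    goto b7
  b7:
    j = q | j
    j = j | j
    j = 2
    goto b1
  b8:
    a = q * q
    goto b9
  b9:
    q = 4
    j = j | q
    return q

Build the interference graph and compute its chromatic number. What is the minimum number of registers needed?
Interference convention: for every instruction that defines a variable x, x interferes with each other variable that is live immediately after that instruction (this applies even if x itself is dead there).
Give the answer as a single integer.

Answer: 4

Working:
Block summaries:
  b0 def {h} use ∅
  b1 def {h,j,p} use ∅
  b2 def {p} use {j}
  b3 def {j,q} use ∅
  b4 def {q} use ∅
  b5 def {a,p} use {q}
  b6 def {j,q} use ∅
  b7 def {j} use {j,q}
  b8 def {a} use {q}
  b9 def {j,q} use {j}

Backward fixpoint:
  b0 li=∅ lo=∅
  b1 li=∅ lo={j}
  b2 li={j} lo={j}
  b3 li=∅ lo={j,q}
  b4 li={j} lo={j,q}
  b5 li={j,q} lo={j,q}
  b6 li=∅ lo={j,q}
  b7 li={j,q} lo=∅
  b8 li={j,q} lo={j}
  b9 li={j} lo=∅

Conflict graph:
  a — {j,p,q}
  h — {j,p}
  j — {a,h,p,q}
  p — {a,h,j,q}
  q — {a,j,p}

Registers:
  clique {a,j,p,q} ⇒ need ≥ 4
  4-colouring: c0={j}  c1={p}  c2={a,h}  c3={q}
  χ = 4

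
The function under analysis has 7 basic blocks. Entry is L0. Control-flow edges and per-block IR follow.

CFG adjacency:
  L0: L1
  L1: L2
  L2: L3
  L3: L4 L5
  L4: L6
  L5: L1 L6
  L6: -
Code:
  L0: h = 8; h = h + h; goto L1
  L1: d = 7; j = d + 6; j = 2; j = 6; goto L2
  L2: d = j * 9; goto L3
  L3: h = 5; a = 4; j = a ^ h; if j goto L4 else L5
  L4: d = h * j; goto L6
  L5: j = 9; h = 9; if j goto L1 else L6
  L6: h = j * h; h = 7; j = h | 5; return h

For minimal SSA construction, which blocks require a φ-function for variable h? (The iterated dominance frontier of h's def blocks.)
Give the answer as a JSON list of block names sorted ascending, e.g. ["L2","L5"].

idom tree: L1←L0 L2←L1 L3←L2 L4←L3 L5←L3 L6←L3
Join-block Dom:
  L1: preds {L0,L5}: {L0} ∩ {L0,L1,L2,L3,L5} = {L0}; idom=L0
  L6: preds {L4,L5}: {L0,L1,L2,L3,L4} ∩ {L0,L1,L2,L3,L5} = {L0,L1,L2,L3}; idom=L3

DF walk-up:
  join L1 pred L0: · stop@L0
  join L1 pred L5: L5→L3→L2→L1 stop@L0
  join L6 pred L4: L4 stop@L3
  join L6 pred L5: L5 stop@L3
  L0 → ∅
  L1 → {L1}
  L2 → {L1}
  L3 → {L1}
  L4 → {L6}
  L5 → {L1,L6}
  L6 → ∅

φ for h: defs {L0,L3,L5,L6}
  DF⁺ = {L1,L6}

Answer: ["L1", "L6"]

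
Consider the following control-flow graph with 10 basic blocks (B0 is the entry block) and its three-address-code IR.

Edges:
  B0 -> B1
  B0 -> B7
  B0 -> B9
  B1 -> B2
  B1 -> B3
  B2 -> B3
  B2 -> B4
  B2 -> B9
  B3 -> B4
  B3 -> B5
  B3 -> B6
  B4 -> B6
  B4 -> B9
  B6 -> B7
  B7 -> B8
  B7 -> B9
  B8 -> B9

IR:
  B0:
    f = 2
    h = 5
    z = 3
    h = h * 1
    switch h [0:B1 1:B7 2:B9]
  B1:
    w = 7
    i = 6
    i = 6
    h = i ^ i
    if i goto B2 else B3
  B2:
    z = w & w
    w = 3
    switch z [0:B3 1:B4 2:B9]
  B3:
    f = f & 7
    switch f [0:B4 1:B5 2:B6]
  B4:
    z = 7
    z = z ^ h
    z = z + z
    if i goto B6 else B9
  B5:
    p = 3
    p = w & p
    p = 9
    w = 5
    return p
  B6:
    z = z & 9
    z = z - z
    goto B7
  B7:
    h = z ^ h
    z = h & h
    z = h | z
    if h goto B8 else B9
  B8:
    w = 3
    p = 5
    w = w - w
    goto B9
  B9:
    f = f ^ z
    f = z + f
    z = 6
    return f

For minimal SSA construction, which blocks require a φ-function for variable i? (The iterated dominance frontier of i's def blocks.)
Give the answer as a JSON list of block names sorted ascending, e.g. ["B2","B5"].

Answer: ["B7", "B9"]

Derivation:
idom tree: B1←B0 B2←B1 B3←B1 B4←B1 B5←B3 B6←B1 B7←B0 B8←B7 B9←B0
Dom∩ at merges:
  B3: preds {B1,B2}: {B0,B1} ∩ {B0,B1,B2} = {B0,B1}; idom=B1
  B4: preds {B2,B3}: {B0,B1,B2} ∩ {B0,B1,B3} = {B0,B1}; idom=B1
  B6: preds {B3,B4}: {B0,B1,B3} ∩ {B0,B1,B4} = {B0,B1}; idom=B1
  B7: preds {B0,B6}: {B0} ∩ {B0,B1,B6} = {B0}; idom=B0
  B9: preds {B0,B2,B4,B7,B8}: {B0} ∩ {B0,B1,B2} ∩ {B0,B1,B4} ∩ {B0,B7} ∩ {B0,B7,B8} = {B0}; idom=B0

Frontier:
  join B3 pred B1: · stop@B1
  join B3 pred B2: B2 stop@B1
  join B4 pred B2: B2 stop@B1
  join B4 pred B3: B3 stop@B1
  join B6 pred B3: B3 stop@B1
  join B6 pred B4: B4 stop@B1
  join B7 pred B0: · stop@B0
  join B7 pred B6: B6→B1 stop@B0
  join B9 pred B0: · stop@B0
  join B9 pred B2: B2→B1 stop@B0
  join B9 pred B4: B4→B1 stop@B0
  join B9 pred B7: B7 stop@B0
  join B9 pred B8: B8→B7 stop@B0
  B0 → ∅
  B1 → {B7,B9}
  B2 → {B3,B4,B9}
  B3 → {B4,B6}
  B4 → {B6,B9}
  B5 → ∅
  B6 → {B7}
  B7 → {B9}
  B8 → {B9}
  B9 → ∅

φ for i: defs {B1}
  DF⁺ = {B7,B9}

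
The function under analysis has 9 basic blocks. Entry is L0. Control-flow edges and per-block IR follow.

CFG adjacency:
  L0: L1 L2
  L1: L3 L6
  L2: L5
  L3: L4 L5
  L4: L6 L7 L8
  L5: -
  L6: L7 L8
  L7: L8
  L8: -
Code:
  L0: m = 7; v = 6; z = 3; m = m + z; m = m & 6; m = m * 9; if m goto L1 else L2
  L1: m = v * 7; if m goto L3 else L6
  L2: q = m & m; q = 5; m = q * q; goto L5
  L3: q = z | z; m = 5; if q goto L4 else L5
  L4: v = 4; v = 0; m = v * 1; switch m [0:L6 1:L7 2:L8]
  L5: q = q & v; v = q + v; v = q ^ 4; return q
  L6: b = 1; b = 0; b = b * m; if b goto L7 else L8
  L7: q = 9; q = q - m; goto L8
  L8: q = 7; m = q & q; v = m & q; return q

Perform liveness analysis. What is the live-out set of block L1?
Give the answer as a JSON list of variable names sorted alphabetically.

def/use:
  L0 def {m,v,z} use ∅
  L1 def {m} use {v}
  L2 def {m,q} use {m}
  L3 def {m,q} use {z}
  L4 def {m,v} use ∅
  L5 def {q,v} use {q,v}
  L6 def {b} use {m}
  L7 def {q} use {m}
  L8 def {m,q,v} use ∅

Live sets:
  L0: in=∅ out={m,v,z}
  L1: in={v,z} out={m,v,z}
  L2: in={m,v} out={q,v}
  L3: in={v,z} out={q,v}
  L4: in=∅ out={m}
  L5: in={q,v} out=∅
  L6: in={m} out={m}
  L7: in={m} out=∅
  L8: in=∅ out=∅

live-out(L1) = ["m", "v", "z"]

Answer: ["m", "v", "z"]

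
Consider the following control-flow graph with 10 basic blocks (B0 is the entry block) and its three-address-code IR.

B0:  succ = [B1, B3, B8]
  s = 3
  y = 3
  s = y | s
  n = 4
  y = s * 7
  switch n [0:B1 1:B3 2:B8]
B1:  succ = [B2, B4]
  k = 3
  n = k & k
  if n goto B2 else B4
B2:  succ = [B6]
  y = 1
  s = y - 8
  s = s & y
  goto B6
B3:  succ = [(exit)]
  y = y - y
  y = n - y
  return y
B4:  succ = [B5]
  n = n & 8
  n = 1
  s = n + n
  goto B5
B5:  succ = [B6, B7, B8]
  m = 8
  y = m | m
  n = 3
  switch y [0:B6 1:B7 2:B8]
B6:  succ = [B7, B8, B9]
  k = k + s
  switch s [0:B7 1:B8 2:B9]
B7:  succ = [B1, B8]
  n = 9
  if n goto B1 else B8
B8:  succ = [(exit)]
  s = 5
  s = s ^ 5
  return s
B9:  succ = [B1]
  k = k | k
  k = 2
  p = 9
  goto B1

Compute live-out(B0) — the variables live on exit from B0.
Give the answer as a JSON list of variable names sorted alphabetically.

Answer: ["n", "y"]

Analysis:
def/use:
  B0 def {n,s,y} use ∅
  B1 def {k,n} use ∅
  B2 def {s,y} use ∅
  B3 def {y} use {n,y}
  B4 def {n,s} use {n}
  B5 def {m,n,y} use ∅
  B6 def {k} use {k,s}
  B7 def {n} use ∅
  B8 def {s} use ∅
  B9 def {k,p} use {k}

Backward fixpoint:
  B0 li=∅ lo={n,y}
  B1 li=∅ lo={k,n}
  B2 li={k} lo={k,s}
  B3 li={n,y} lo=∅
  B4 li={k,n} lo={k,s}
  B5 li={k,s} lo={k,s}
  B6 li={k,s} lo={k}
  B7 li=∅ lo=∅
  B8 li=∅ lo=∅
  B9 li={k} lo=∅

live-out(B0) = ["n", "y"]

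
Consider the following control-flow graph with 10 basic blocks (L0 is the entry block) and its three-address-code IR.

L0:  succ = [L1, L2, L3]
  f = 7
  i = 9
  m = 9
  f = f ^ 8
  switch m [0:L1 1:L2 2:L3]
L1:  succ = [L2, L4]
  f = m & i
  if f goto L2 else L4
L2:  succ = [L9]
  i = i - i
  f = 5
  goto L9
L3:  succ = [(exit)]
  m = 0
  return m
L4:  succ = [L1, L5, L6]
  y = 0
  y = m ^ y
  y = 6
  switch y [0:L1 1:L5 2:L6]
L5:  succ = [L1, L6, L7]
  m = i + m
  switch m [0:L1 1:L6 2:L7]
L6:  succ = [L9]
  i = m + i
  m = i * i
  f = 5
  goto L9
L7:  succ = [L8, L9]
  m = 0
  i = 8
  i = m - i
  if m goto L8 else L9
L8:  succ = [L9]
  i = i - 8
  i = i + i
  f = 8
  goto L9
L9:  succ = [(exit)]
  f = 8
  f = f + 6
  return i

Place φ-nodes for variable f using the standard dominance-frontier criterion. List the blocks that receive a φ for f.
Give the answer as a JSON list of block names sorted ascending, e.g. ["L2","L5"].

idom tree: L1←L0 L2←L0 L3←L0 L4←L1 L5←L4 L6←L4 L7←L5 L8←L7 L9←L0
Dom at joins:
  L1: preds {L0,L4,L5}: {L0} ∩ {L0,L1,L4} ∩ {L0,L1,L4,L5} = {L0}; idom=L0
  L2: preds {L0,L1}: {L0} ∩ {L0,L1} = {L0}; idom=L0
  L6: preds {L4,L5}: {L0,L1,L4} ∩ {L0,L1,L4,L5} = {L0,L1,L4}; idom=L4
  L9: preds {L2,L6,L7,L8}: {L0,L2} ∩ {L0,L1,L4,L6} ∩ {L0,L1,L4,L5,L7} ∩ {L0,L1,L4,L5,L7,L8} = {L0}; idom=L0

Frontier:
  L1←L0: walk · to L0
  L1←L4: walk L4→L1 to L0
  L1←L5: walk L5→L4→L1 to L0
  L2←L0: walk · to L0
  L2←L1: walk L1 to L0
  L6←L4: walk · to L4
  L6←L5: walk L5 to L4
  L9←L2: walk L2 to L0
  L9←L6: walk L6→L4→L1 to L0
  L9←L7: walk L7→L5→L4→L1 to L0
  L9←L8: walk L8→L7→L5→L4→L1 to L0
  L0: DF=∅
  L1: DF={L1,L2,L9}
  L2: DF={L9}
  L3: DF=∅
  L4: DF={L1,L9}
  L5: DF={L1,L6,L9}
  L6: DF={L9}
  L7: DF={L9}
  L8: DF={L9}
  L9: DF=∅

φ for f: defs {L0,L1,L2,L6,L8,L9}
  DF⁺ = {L1,L2,L9}

Answer: ["L1", "L2", "L9"]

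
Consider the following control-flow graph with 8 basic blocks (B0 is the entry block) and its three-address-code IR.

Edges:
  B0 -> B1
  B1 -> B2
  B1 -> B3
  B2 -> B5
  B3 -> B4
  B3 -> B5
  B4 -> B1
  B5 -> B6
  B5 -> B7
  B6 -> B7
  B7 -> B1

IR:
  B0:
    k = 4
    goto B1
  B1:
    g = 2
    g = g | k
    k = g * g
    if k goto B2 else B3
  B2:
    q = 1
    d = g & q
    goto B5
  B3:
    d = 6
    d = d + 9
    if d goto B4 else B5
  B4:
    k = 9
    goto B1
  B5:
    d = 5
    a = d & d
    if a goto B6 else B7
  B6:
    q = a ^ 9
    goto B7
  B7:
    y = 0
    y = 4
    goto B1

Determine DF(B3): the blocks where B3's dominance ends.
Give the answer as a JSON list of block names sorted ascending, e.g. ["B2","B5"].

idom tree: B1←B0 B2←B1 B3←B1 B4←B3 B5←B1 B6←B5 B7←B5
Dom∩ at merges:
  B1: preds {B0,B4,B7}: {B0} ∩ {B0,B1,B3,B4} ∩ {B0,B1,B5,B7} = {B0}; idom=B0
  B5: preds {B2,B3}: {B0,B1,B2} ∩ {B0,B1,B3} = {B0,B1}; idom=B1
  B7: preds {B5,B6}: {B0,B1,B5} ∩ {B0,B1,B5,B6} = {B0,B1,B5}; idom=B5

Frontier:
  join B1 pred B0: · stop@B0
  join B1 pred B4: B4→B3→B1 stop@B0
  join B1 pred B7: B7→B5→B1 stop@B0
  join B5 pred B2: B2 stop@B1
  join B5 pred B3: B3 stop@B1
  join B7 pred B5: · stop@B5
  join B7 pred B6: B6 stop@B5
  B0: DF=∅
  B1: DF={B1}
  B2: DF={B5}
  B3: DF={B1,B5}
  B4: DF={B1}
  B5: DF={B1}
  B6: DF={B7}
  B7: DF={B1}

DF(B3) = ["B1", "B5"]

Answer: ["B1", "B5"]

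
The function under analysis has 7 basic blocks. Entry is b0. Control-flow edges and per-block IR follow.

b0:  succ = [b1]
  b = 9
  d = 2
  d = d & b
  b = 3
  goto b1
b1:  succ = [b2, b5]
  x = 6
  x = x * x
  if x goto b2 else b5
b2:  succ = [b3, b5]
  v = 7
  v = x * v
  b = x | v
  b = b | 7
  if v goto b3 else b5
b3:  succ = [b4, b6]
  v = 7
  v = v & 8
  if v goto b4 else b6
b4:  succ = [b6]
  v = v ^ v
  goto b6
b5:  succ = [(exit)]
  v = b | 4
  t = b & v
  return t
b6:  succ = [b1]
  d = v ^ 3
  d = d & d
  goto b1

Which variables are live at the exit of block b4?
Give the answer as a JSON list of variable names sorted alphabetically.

Per-block:
  b0: {b,d} / ∅
  b1: {x} / ∅
  b2: {b,v} / {x}
  b3: {v} / ∅
  b4: {v} / {v}
  b5: {t,v} / {b}
  b6: {d} / {v}

Backward fixpoint:
  live b0: ∅→{b}
  live b1: {b}→{b,x}
  live b2: {x}→{b}
  live b3: {b}→{b,v}
  live b4: {b,v}→{b,v}
  live b5: {b}→∅
  live b6: {b,v}→{b}

live-out(b4) = ["b", "v"]

Answer: ["b", "v"]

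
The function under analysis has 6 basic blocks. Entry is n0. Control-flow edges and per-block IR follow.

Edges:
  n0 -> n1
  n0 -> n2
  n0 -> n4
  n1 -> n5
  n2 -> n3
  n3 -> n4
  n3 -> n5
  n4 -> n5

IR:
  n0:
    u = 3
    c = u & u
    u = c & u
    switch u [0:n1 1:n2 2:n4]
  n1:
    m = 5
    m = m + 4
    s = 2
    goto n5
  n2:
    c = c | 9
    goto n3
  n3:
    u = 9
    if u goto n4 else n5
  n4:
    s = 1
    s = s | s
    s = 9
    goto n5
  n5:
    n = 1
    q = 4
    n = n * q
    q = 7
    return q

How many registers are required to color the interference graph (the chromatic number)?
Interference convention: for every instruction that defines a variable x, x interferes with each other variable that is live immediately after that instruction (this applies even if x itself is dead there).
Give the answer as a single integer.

Per-block:
  n0: def={c,u} ue=∅
  n1: def={m,s} ue=∅
  n2: def={c} ue={c}
  n3: def={u} ue=∅
  n4: def={s} ue=∅
  n5: def={n,q} ue=∅

Live sets:
  live n0: ∅→{c}
  live n1: ∅→∅
  live n2: {c}→∅
  live n3: ∅→∅
  live n4: ∅→∅
  live n5: ∅→∅

Interference:
  c — {u}
  m — ∅
  n — {q}
  q — {n}
  s — ∅
  u — {c}

Colouring:
  clique {c,u} ⇒ need ≥ 2
  2-colouring: r0={c,m,n,s}  r1={q,u}
  χ = 2

Answer: 2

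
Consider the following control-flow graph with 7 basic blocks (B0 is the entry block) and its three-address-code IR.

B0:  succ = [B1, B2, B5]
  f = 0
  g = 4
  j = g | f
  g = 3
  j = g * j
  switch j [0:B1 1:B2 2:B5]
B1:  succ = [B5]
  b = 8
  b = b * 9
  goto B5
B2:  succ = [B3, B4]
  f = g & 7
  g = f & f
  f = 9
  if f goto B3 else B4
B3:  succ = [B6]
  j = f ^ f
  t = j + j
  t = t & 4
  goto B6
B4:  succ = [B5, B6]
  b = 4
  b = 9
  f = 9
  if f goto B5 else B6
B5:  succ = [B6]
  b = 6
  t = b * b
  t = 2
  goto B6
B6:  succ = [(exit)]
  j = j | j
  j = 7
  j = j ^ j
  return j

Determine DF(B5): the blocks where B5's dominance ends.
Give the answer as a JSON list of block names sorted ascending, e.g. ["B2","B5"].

Answer: ["B6"]

Derivation:
idom tree: B1←B0 B2←B0 B3←B2 B4←B2 B5←B0 B6←B0
Dom∩ at merges:
  B5: preds {B0,B1,B4}: {B0} ∩ {B0,B1} ∩ {B0,B2,B4} = {B0}; idom=B0
  B6: preds {B3,B4,B5}: {B0,B2,B3} ∩ {B0,B2,B4} ∩ {B0,B5} = {B0}; idom=B0

DF walk-up:
  B5←B0: walk · to B0
  B5←B1: walk B1 to B0
  B5←B4: walk B4→B2 to B0
  B6←B3: walk B3→B2 to B0
  B6←B4: walk B4→B2 to B0
  B6←B5: walk B5 to B0
  DF(B0)=∅
  DF(B1)={B5}
  DF(B2)={B5,B6}
  DF(B3)={B6}
  DF(B4)={B5,B6}
  DF(B5)={B6}
  DF(B6)=∅

DF(B5) = ["B6"]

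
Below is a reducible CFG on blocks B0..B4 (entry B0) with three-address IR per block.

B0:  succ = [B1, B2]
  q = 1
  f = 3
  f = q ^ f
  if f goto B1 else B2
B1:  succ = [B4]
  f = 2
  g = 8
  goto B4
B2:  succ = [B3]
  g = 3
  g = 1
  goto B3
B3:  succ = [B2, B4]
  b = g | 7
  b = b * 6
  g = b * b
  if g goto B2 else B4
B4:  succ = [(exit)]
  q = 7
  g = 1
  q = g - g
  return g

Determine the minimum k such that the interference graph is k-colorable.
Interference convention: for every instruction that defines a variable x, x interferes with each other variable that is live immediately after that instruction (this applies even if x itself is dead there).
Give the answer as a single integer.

Answer: 2

Derivation:
def/use:
  B0: {f,q} / ∅
  B1: {f,g} / ∅
  B2: {g} / ∅
  B3: {b,g} / {g}
  B4: {g,q} / ∅

Liveness:
  B0 li=∅ lo=∅
  B1 li=∅ lo=∅
  B2 li=∅ lo={g}
  B3 li={g} lo=∅
  B4 li=∅ lo=∅

Interfere edges:
  b↔∅
  f↔{q}
  g↔{q}
  q↔{f,g}

Chromatic number:
  {f,q} pairwise interfere (2-clique) ⇒ χ ≥ 2
  2-colouring: R0={b,q}  R1={f,g}
  χ = 2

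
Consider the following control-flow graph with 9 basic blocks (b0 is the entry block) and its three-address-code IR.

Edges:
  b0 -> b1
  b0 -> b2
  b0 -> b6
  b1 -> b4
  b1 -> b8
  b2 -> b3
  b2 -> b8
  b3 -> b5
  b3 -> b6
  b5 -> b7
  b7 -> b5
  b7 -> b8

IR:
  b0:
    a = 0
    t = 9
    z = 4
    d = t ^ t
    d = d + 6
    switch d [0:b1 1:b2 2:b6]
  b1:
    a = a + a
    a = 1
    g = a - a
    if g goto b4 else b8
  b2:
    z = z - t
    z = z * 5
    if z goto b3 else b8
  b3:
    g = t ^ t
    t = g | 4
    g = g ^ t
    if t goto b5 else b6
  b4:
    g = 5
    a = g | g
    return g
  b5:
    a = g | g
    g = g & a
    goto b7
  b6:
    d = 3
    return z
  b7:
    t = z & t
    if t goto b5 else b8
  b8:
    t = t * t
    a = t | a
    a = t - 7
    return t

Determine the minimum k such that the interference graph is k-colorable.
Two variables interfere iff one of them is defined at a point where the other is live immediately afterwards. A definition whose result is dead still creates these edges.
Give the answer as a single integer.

Answer: 4

Analysis:
def/use:
  b0: def={a,d,t,z} ue=∅
  b1: def={a,g} ue={a}
  b2: def={z} ue={t,z}
  b3: def={g,t} ue={t}
  b4: def={a,g} ue=∅
  b5: def={a,g} ue={g}
  b6: def={d} ue={z}
  b7: def={t} ue={t,z}
  b8: def={a,t} ue={a,t}

Backward fixpoint:
  b0: in=∅ out={a,t,z}
  b1: in={a,t} out={a,t}
  b2: in={a,t,z} out={a,t,z}
  b3: in={t,z} out={g,t,z}
  b4: in=∅ out=∅
  b5: in={g,t,z} out={a,g,t,z}
  b6: in={z} out=∅
  b7: in={a,g,t,z} out={a,g,t,z}
  b8: in={a,t} out=∅

Conflict graph:
  a↔{d,g,t,z}
  d↔{a,t,z}
  g↔{a,t,z}
  t↔{a,d,g,z}
  z↔{a,d,g,t}

Registers:
  {a,d,t,z} pairwise interfere (4-clique) ⇒ χ ≥ 4
  assign a→r0 d→r3 g→r3 t→r1 z→r2 — no edge inside a register ⇒ χ ≤ 4
  χ = 4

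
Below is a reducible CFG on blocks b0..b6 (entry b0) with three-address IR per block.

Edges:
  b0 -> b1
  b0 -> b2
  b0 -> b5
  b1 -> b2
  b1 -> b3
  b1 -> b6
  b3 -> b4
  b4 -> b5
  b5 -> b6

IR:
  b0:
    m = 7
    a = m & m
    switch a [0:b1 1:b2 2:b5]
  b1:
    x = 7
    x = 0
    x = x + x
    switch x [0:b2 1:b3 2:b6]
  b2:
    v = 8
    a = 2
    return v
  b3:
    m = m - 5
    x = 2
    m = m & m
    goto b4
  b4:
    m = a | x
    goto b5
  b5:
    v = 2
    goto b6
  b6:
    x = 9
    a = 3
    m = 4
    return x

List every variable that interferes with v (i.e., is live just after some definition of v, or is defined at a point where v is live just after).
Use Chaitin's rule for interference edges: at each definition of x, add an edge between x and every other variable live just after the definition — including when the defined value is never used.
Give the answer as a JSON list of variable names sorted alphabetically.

Block summaries:
  b0 def {a,m} use ∅
  b1 def {x} use ∅
  b2 def {a,v} use ∅
  b3 def {m,x} use {m}
  b4 def {m} use {a,x}
  b5 def {v} use ∅
  b6 def {a,m,x} use ∅

Backward fixpoint:
  b0: in=∅ out={a,m}
  b1: in={a,m} out={a,m}
  b2: in=∅ out=∅
  b3: in={a,m} out={a,x}
  b4: in={a,x} out=∅
  b5: in=∅ out=∅
  b6: in=∅ out=∅

Interference:
  a — {m,v,x}
  m — {a,x}
  v — {a}
  x — {a,m}

N(v) = ["a"]

Answer: ["a"]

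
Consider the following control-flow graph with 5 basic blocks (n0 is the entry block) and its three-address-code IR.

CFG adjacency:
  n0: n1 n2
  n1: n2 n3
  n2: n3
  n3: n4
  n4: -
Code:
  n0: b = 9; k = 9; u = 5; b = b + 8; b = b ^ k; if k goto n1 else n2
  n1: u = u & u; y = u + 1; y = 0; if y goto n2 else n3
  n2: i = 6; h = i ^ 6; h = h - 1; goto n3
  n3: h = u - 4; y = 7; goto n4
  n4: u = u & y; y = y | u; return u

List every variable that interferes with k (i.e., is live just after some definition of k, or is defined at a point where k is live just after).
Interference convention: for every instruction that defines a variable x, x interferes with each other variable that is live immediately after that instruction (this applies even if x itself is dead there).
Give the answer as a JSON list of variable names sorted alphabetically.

Per-block:
  n0 def {b,k,u} use ∅
  n1 def {u,y} use {u}
  n2 def {h,i} use ∅
  n3 def {h,y} use {u}
  n4 def {u,y} use {u,y}

Backward fixpoint:
  live n0: ∅→{u}
  live n1: {u}→{u}
  live n2: {u}→{u}
  live n3: {u}→{u,y}
  live n4: {u,y}→∅

Interference:
  b: {k,u}
  h: {u}
  i: {u}
  k: {b,u}
  u: {b,h,i,k,y}
  y: {u}

N(k) = ["b", "u"]

Answer: ["b", "u"]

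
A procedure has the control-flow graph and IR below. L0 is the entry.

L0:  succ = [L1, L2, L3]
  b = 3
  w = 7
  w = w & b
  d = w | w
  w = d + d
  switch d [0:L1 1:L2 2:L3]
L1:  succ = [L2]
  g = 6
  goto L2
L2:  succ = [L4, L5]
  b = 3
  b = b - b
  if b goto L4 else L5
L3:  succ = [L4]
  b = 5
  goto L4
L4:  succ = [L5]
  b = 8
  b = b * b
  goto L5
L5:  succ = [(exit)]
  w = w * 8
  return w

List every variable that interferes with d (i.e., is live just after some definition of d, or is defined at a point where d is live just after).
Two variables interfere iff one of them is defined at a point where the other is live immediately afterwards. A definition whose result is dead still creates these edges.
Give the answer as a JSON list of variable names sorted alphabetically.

Per-block:
  L0: def={b,d,w} ue=∅
  L1: def={g} ue=∅
  L2: def={b} ue=∅
  L3: def={b} ue=∅
  L4: def={b} ue=∅
  L5: def={w} ue={w}

Liveness:
  live L0: ∅→{w}
  live L1: {w}→{w}
  live L2: {w}→{w}
  live L3: {w}→{w}
  live L4: {w}→{w}
  live L5: {w}→∅

Interference:
  b: {w}
  d: {w}
  g: {w}
  w: {b,d,g}

N(d) = ["w"]

Answer: ["w"]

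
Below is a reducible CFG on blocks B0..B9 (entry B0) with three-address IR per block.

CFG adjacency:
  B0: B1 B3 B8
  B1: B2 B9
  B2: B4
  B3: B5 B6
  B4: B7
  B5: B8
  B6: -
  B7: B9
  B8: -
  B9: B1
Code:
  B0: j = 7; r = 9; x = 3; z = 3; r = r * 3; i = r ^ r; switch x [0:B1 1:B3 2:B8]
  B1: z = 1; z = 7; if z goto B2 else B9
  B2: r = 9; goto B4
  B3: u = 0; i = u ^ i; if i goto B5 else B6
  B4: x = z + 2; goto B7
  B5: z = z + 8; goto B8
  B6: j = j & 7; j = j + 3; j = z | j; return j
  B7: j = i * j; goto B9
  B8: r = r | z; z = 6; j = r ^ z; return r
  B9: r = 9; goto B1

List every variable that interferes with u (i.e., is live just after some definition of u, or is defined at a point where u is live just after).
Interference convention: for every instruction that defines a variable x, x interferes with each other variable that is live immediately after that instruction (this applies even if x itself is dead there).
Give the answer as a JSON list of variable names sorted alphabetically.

Block summaries:
  B0 def {i,j,r,x,z} use ∅
  B1 def {z} use ∅
  B2 def {r} use ∅
  B3 def {i,u} use {i}
  B4 def {x} use {z}
  B5 def {z} use {z}
  B6 def {j} use {j,z}
  B7 def {j} use {i,j}
  B8 def {j,r,z} use {r,z}
  B9 def {r} use ∅

Backward fixpoint:
  B0 li=∅ lo={i,j,r,z}
  B1 li={i,j} lo={i,j,z}
  B2 li={i,j,z} lo={i,j,z}
  B3 li={i,j,r,z} lo={j,r,z}
  B4 li={i,j,z} lo={i,j}
  B5 li={r,z} lo={r,z}
  B6 li={j,z} lo=∅
  B7 li={i,j} lo={i,j}
  B8 li={r,z} lo=∅
  B9 li={i,j} lo={i,j}

Interfere edges:
  i↔{j,r,u,x,z}
  j↔{i,r,u,x,z}
  r↔{i,j,u,x,z}
  u↔{i,j,r,z}
  x↔{i,j,r,z}
  z↔{i,j,r,u,x}

N(u) = ["i", "j", "r", "z"]

Answer: ["i", "j", "r", "z"]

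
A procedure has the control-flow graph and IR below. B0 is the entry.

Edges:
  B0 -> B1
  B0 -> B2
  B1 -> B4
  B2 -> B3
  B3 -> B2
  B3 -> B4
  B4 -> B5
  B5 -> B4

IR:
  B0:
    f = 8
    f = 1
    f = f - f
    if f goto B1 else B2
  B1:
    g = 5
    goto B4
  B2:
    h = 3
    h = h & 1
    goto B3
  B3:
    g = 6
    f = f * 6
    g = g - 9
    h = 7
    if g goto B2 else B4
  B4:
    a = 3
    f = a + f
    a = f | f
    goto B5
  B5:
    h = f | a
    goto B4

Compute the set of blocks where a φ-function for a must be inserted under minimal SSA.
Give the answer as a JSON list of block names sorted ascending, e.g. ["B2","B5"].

Answer: ["B4"]

Working:
idom tree: B1←B0 B2←B0 B3←B2 B4←B0 B5←B4
Dom∩ at merges:
  B2: preds {B0,B3}: {B0} ∩ {B0,B2,B3} = {B0}; idom=B0
  B4: preds {B1,B3,B5}: {B0,B1} ∩ {B0,B2,B3} ∩ {B0,B4,B5} = {B0}; idom=B0

DF walk-up:
  join B2 pred B0: · stop@B0
  join B2 pred B3: B3→B2 stop@B0
  join B4 pred B1: B1 stop@B0
  join B4 pred B3: B3→B2 stop@B0
  join B4 pred B5: B5→B4 stop@B0
  DF(B0)=∅
  DF(B1)={B4}
  DF(B2)={B2,B4}
  DF(B3)={B2,B4}
  DF(B4)={B4}
  DF(B5)={B4}

φ for a: defs {B4}
  DF⁺ = {B4}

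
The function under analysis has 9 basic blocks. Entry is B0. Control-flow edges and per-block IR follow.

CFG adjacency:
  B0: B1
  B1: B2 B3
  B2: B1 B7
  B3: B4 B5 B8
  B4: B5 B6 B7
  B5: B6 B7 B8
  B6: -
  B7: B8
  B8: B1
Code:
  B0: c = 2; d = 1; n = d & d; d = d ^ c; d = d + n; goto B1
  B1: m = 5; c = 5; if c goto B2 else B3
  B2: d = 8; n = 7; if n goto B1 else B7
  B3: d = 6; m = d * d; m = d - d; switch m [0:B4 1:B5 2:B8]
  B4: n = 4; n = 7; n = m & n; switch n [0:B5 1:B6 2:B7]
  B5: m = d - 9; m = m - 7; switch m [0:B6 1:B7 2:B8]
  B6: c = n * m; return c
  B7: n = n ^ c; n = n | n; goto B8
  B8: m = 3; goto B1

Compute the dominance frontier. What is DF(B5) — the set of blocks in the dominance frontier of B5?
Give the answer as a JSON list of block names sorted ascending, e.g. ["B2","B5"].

Answer: ["B6", "B7", "B8"]

Analysis:
idom tree: B1←B0 B2←B1 B3←B1 B4←B3 B5←B3 B6←B3 B7←B1 B8←B1
Dom∩ at merges:
  B1: preds {B0,B2,B8}: {B0} ∩ {B0,B1,B2} ∩ {B0,B1,B8} = {B0}; idom=B0
  B5: preds {B3,B4}: {B0,B1,B3} ∩ {B0,B1,B3,B4} = {B0,B1,B3}; idom=B3
  B6: preds {B4,B5}: {B0,B1,B3,B4} ∩ {B0,B1,B3,B5} = {B0,B1,B3}; idom=B3
  B7: preds {B2,B4,B5}: {B0,B1,B2} ∩ {B0,B1,B3,B4} ∩ {B0,B1,B3,B5} = {B0,B1}; idom=B1
  B8: preds {B3,B5,B7}: {B0,B1,B3} ∩ {B0,B1,B3,B5} ∩ {B0,B1,B7} = {B0,B1}; idom=B1

Frontier:
  join B1 pred B0: · stop@B0
  join B1 pred B2: B2→B1 stop@B0
  join B1 pred B8: B8→B1 stop@B0
  join B5 pred B3: · stop@B3
  join B5 pred B4: B4 stop@B3
  join B6 pred B4: B4 stop@B3
  join B6 pred B5: B5 stop@B3
  join B7 pred B2: B2 stop@B1
  join B7 pred B4: B4→B3 stop@B1
  join B7 pred B5: B5→B3 stop@B1
  join B8 pred B3: B3 stop@B1
  join B8 pred B5: B5→B3 stop@B1
  join B8 pred B7: B7 stop@B1
  DF(B0)=∅
  DF(B1)={B1}
  DF(B2)={B1,B7}
  DF(B3)={B7,B8}
  DF(B4)={B5,B6,B7}
  DF(B5)={B6,B7,B8}
  DF(B6)=∅
  DF(B7)={B8}
  DF(B8)={B1}

DF(B5) = ["B6", "B7", "B8"]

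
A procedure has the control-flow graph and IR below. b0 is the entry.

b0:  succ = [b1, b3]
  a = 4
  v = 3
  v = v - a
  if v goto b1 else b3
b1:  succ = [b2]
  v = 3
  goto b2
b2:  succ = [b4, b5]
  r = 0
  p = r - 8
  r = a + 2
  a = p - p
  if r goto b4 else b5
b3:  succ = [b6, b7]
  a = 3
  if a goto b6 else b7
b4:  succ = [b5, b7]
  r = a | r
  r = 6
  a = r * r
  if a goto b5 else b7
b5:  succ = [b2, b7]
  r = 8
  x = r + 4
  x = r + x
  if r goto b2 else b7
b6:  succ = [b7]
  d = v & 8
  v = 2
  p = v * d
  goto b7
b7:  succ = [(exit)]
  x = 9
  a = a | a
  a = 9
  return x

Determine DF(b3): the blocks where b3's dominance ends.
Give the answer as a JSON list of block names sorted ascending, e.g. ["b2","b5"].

Answer: ["b7"]

Working:
idom tree: b1←b0 b2←b1 b3←b0 b4←b2 b5←b2 b6←b3 b7←b0
Join-block Dom:
  b2: preds {b1,b5}: {b0,b1} ∩ {b0,b1,b2,b5} = {b0,b1}; idom=b1
  b5: preds {b2,b4}: {b0,b1,b2} ∩ {b0,b1,b2,b4} = {b0,b1,b2}; idom=b2
  b7: preds {b3,b4,b5,b6}: {b0,b3} ∩ {b0,b1,b2,b4} ∩ {b0,b1,b2,b5} ∩ {b0,b3,b6} = {b0}; idom=b0

DF derivation:
  join b2 pred b1: · stop@b1
  join b2 pred b5: b5→b2 stop@b1
  join b5 pred b2: · stop@b2
  join b5 pred b4: b4 stop@b2
  join b7 pred b3: b3 stop@b0
  join b7 pred b4: b4→b2→b1 stop@b0
  join b7 pred b5: b5→b2→b1 stop@b0
  join b7 pred b6: b6→b3 stop@b0
  b0: DF=∅
  b1: DF={b7}
  b2: DF={b2,b7}
  b3: DF={b7}
  b4: DF={b5,b7}
  b5: DF={b2,b7}
  b6: DF={b7}
  b7: DF=∅

DF(b3) = ["b7"]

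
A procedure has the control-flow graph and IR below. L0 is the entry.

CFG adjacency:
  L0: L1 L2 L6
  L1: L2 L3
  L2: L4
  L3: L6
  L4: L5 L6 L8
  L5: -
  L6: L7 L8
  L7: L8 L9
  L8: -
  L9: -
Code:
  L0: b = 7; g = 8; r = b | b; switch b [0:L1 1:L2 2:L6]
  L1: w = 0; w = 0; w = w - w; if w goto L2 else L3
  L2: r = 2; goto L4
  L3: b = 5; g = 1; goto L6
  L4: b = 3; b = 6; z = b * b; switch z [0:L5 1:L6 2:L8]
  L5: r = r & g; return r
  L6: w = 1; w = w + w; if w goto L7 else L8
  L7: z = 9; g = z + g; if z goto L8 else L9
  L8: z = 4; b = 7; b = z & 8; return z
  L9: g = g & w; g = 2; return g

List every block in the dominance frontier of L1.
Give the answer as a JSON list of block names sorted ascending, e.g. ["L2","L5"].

Answer: ["L2", "L6"]

Analysis:
idom tree: L1←L0 L2←L0 L3←L1 L4←L2 L5←L4 L6←L0 L7←L6 L8←L0 L9←L7
Dom∩ at merges:
  L2: preds {L0,L1}: {L0} ∩ {L0,L1} = {L0}; idom=L0
  L6: preds {L0,L3,L4}: {L0} ∩ {L0,L1,L3} ∩ {L0,L2,L4} = {L0}; idom=L0
  L8: preds {L4,L6,L7}: {L0,L2,L4} ∩ {L0,L6} ∩ {L0,L6,L7} = {L0}; idom=L0

DF walk-up:
  L2←L0: walk · to L0
  L2←L1: walk L1 to L0
  L6←L0: walk · to L0
  L6←L3: walk L3→L1 to L0
  L6←L4: walk L4→L2 to L0
  L8←L4: walk L4→L2 to L0
  L8←L6: walk L6 to L0
  L8←L7: walk L7→L6 to L0
  DF(L0)=∅
  DF(L1)={L2,L6}
  DF(L2)={L6,L8}
  DF(L3)={L6}
  DF(L4)={L6,L8}
  DF(L5)=∅
  DF(L6)={L8}
  DF(L7)={L8}
  DF(L8)=∅
  DF(L9)=∅

DF(L1) = ["L2", "L6"]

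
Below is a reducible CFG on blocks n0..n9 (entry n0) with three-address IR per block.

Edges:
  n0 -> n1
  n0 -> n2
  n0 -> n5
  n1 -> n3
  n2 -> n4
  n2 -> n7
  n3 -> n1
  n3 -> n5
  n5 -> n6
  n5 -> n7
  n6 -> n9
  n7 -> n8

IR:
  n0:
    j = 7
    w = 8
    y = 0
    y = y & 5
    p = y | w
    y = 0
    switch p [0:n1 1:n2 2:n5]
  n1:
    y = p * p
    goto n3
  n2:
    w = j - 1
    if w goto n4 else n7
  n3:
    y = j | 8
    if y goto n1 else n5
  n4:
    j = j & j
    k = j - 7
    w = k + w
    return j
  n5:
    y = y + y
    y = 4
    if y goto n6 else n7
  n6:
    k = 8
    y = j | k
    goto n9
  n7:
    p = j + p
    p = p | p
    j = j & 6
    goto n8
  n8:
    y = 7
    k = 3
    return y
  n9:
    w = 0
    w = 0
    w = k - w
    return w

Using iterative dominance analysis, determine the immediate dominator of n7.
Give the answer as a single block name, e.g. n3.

idom tree: n1←n0 n2←n0 n3←n1 n4←n2 n5←n0 n6←n5 n7←n0 n8←n7 n9←n6
Dom∩ at merges:
  n1: preds {n0,n3}: {n0} ∩ {n0,n1,n3} = {n0}; idom=n0
  n5: preds {n0,n3}: {n0} ∩ {n0,n1,n3} = {n0}; idom=n0
  n7: preds {n2,n5}: {n0,n2} ∩ {n0,n5} = {n0}; idom=n0

idom(n7) = n0

Answer: n0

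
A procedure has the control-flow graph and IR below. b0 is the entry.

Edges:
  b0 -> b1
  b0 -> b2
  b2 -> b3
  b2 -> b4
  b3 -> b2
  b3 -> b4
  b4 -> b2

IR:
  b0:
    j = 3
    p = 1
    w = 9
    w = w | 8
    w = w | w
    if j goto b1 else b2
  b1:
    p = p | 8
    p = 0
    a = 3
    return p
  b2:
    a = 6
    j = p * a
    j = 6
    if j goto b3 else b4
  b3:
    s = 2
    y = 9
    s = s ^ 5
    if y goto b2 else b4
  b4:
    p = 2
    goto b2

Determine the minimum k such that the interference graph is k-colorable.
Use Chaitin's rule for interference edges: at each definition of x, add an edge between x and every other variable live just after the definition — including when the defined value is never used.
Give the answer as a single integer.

Block summaries:
  b0: def={j,p,w} ue=∅
  b1: def={a,p} ue={p}
  b2: def={a,j} ue={p}
  b3: def={s,y} ue=∅
  b4: def={p} ue=∅

Live sets:
  live b0: ∅→{p}
  live b1: {p}→∅
  live b2: {p}→{p}
  live b3: {p}→{p}
  live b4: ∅→{p}

Interfere edges:
  a↔{p}
  j↔{p,w}
  p↔{a,j,s,w,y}
  s↔{p,y}
  w↔{j,p}
  y↔{p,s}

Colouring:
  clique {j,p,w} ⇒ need ≥ 3
  assign a→c1 j→c1 p→c0 s→c1 w→c2 y→c2 — no edge inside a register ⇒ χ ≤ 3
  χ = 3

Answer: 3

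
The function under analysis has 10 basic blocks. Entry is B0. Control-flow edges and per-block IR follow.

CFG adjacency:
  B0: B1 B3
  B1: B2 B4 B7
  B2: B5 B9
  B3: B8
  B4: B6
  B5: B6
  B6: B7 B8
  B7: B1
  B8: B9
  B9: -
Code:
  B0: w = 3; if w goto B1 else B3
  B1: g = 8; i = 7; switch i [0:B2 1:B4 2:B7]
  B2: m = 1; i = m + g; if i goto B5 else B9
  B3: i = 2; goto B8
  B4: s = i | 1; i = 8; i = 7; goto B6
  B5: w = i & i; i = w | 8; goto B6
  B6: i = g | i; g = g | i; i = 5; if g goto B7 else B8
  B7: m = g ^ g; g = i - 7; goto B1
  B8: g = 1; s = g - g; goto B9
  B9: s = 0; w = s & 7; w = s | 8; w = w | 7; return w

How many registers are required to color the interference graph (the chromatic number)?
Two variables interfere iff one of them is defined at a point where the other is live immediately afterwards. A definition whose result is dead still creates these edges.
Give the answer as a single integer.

Per-block:
  B0: def={w} ue=∅
  B1: def={g,i} ue=∅
  B2: def={i,m} ue={g}
  B3: def={i} ue=∅
  B4: def={i,s} ue={i}
  B5: def={i,w} ue={i}
  B6: def={g,i} ue={g,i}
  B7: def={g,m} ue={g,i}
  B8: def={g,s} ue=∅
  B9: def={s,w} ue=∅

Liveness:
  B0: in=∅ out=∅
  B1: in=∅ out={g,i}
  B2: in={g} out={g,i}
  B3: in=∅ out=∅
  B4: in={g,i} out={g,i}
  B5: in={g,i} out={g,i}
  B6: in={g,i} out={g,i}
  B7: in={g,i} out=∅
  B8: in=∅ out=∅
  B9: in=∅ out=∅

Interference:
  g↔{i,m,s,w}
  i↔{g,m}
  m↔{g,i}
  s↔{g,w}
  w↔{g,s}

Chromatic number:
  {g,i,m} pairwise interfere (3-clique) ⇒ χ ≥ 3
  assign g→c0 i→c1 m→c2 s→c1 w→c2 — no edge inside a register ⇒ χ ≤ 3
  χ = 3

Answer: 3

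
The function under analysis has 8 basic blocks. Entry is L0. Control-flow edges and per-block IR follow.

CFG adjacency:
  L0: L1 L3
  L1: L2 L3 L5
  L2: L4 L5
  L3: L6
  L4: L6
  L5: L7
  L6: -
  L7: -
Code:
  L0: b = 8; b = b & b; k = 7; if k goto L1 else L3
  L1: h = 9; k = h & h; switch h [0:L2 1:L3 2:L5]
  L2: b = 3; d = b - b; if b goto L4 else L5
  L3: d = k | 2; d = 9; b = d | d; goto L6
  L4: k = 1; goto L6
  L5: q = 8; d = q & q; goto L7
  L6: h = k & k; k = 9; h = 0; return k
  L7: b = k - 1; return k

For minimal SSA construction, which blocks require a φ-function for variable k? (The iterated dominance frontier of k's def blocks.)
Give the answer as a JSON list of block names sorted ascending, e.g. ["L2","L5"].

idom tree: L1←L0 L2←L1 L3←L0 L4←L2 L5←L1 L6←L0 L7←L5
Join-block Dom:
  L3: preds {L0,L1}: {L0} ∩ {L0,L1} = {L0}; idom=L0
  L5: preds {L1,L2}: {L0,L1} ∩ {L0,L1,L2} = {L0,L1}; idom=L1
  L6: preds {L3,L4}: {L0,L3} ∩ {L0,L1,L2,L4} = {L0}; idom=L0

Frontier:
  L3←L0: walk · to L0
  L3←L1: walk L1 to L0
  L5←L1: walk · to L1
  L5←L2: walk L2 to L1
  L6←L3: walk L3 to L0
  L6←L4: walk L4→L2→L1 to L0
  L0: DF=∅
  L1: DF={L3,L6}
  L2: DF={L5,L6}
  L3: DF={L6}
  L4: DF={L6}
  L5: DF=∅
  L6: DF=∅
  L7: DF=∅

φ for k: defs {L0,L1,L4,L6}
  DF⁺ = {L3,L6}

Answer: ["L3", "L6"]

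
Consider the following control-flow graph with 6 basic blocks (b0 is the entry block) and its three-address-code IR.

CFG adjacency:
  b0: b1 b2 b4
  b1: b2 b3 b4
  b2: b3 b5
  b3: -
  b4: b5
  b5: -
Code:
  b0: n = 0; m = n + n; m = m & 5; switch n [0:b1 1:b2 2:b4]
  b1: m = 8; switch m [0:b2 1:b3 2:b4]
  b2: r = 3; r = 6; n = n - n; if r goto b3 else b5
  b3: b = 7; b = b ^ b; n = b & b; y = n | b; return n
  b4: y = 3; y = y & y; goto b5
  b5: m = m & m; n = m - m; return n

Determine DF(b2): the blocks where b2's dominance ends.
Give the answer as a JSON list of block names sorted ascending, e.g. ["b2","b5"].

idom tree: b1←b0 b2←b0 b3←b0 b4←b0 b5←b0
Dom∩ at merges:
  b2: preds {b0,b1}: {b0} ∩ {b0,b1} = {b0}; idom=b0
  b3: preds {b1,b2}: {b0,b1} ∩ {b0,b2} = {b0}; idom=b0
  b4: preds {b0,b1}: {b0} ∩ {b0,b1} = {b0}; idom=b0
  b5: preds {b2,b4}: {b0,b2} ∩ {b0,b4} = {b0}; idom=b0

DF derivation:
  join b2 pred b0: · stop@b0
  join b2 pred b1: b1 stop@b0
  join b3 pred b1: b1 stop@b0
  join b3 pred b2: b2 stop@b0
  join b4 pred b0: · stop@b0
  join b4 pred b1: b1 stop@b0
  join b5 pred b2: b2 stop@b0
  join b5 pred b4: b4 stop@b0
  b0: DF=∅
  b1: DF={b2,b3,b4}
  b2: DF={b3,b5}
  b3: DF=∅
  b4: DF={b5}
  b5: DF=∅

DF(b2) = ["b3", "b5"]

Answer: ["b3", "b5"]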